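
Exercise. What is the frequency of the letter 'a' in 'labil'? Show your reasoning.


Letter 'a' in 'labil': found at position(s) 2 = 1 occurrence(s).

1


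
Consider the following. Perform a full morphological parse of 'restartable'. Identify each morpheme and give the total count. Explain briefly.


Step 1: Identify prefix: 're' (meaning: again)
Step 2: Identify root: 'start'
Step 3: Identify suffix(es): 'able'
Decomposition: re- (prefix: again) + start (root) + -able (suffix: capable of)
Total morphemes: 3

3 morphemes (re- (prefix: again) + start (root) + -able (suffix: capable of))


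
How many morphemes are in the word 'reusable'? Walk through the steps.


Decomposition: re- (prefix) + use (root) + -able (suffix) = 3 morpheme(s)

3 morphemes


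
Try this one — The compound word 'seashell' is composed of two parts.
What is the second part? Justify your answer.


Split 'seashell' into 'sea' + 'shell'. The second part is 'shell'.

shell


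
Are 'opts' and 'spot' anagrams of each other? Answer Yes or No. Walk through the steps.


Sorted letters of 'opts': 'opst'
Sorted letters of 'spot': 'opst'
They match.

Yes


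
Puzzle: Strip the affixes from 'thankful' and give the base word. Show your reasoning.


Remove suffix '-ful' from 'thankful' to get root 'thank'.

thank


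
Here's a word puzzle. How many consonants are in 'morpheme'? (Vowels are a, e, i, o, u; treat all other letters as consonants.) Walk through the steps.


Consonants in 'morpheme': m, r, p, h, m = 5 consonants.

5


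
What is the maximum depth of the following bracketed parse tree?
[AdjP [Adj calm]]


Count bracket nesting levels:
'[' at pos 0: depth = 1
'[' at pos 6: depth = 2
Maximum depth reached: 2

2


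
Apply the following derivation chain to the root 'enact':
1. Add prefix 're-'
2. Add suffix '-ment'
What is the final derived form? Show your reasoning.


Step 1: Add prefix 're-' to 'enact' = 'reenact'
Step 2: Add suffix '-ment' to 'reenact' = 'reenactment'

reenactment


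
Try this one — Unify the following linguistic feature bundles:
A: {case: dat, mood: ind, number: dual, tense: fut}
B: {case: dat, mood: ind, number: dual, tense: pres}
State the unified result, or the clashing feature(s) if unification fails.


Compare features:
case: A=dat vs B=dat -> unified: dat
mood: A=ind vs B=ind -> unified: ind
number: A=dual vs B=dual -> unified: dual
tense: A=fut vs B=pres -> CLASH
Clash detected on feature 'tense' (fut vs pres); unification fails.

CLASH on 'tense' (fut vs pres)


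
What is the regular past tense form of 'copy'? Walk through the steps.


Apply rule: Change -y to -ied. 'copy' becomes 'copied'.

copied


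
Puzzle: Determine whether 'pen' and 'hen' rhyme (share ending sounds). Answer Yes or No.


Rime (stressed vowel + following sounds) of 'pen': -en = /ɛn/
Rime of 'hen': -en = /ɛn/
/ɛn/ and /ɛn/ are the same ending sound, so the words rhyme.

Yes


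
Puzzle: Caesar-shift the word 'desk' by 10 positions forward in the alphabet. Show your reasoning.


Shift each letter by 10: d -> n, e -> o, s -> c, k -> u. Result: 'nocu'.

nocu


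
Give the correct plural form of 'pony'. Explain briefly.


Apply rule: Change -y to -ies (consonant + y). 'pony' becomes 'ponies'.

ponies


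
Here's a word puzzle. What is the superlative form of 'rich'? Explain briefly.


Apply superlative formation (add -est): 'rich' -> 'richest'.

richest


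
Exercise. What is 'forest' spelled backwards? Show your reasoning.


Reverse 'forest' character by character: 'tserof'.

tserof


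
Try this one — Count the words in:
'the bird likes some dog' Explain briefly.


Split into words: the | bird | likes | some | dog = 5 words.

5


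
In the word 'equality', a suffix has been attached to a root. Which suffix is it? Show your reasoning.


The word 'equality' = 'equal' (root) + '-ity' (suffix). The suffix is '-ity'.

ity


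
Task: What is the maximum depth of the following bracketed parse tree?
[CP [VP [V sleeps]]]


Count bracket nesting levels:
'[' at pos 0: depth = 1
'[' at pos 4: depth = 2
'[' at pos 8: depth = 3
Maximum depth reached: 3

3


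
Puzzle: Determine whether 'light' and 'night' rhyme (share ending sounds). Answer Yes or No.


Rime (stressed vowel + following sounds) of 'light': -ight = /aɪt/
Rime of 'night': -ight = /aɪt/
/aɪt/ and /aɪt/ are the same ending sound, so the words rhyme.

Yes


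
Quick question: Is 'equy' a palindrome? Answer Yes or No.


Forward: 'equy'
Reversed: 'yuqe'
They differ.

No


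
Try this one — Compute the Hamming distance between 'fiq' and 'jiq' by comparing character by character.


Alignment:
Position 1: 'f' vs 'j' = DIFFER
Position 2: 'i' vs 'i' = match
Position 3: 'q' vs 'q' = match
Total differences: 1

1


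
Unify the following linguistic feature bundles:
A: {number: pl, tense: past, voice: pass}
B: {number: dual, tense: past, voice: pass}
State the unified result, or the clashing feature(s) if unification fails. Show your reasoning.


Compare features:
number: A=pl vs B=dual -> CLASH
tense: A=past vs B=past -> unified: past
voice: A=pass vs B=pass -> unified: pass
Clash detected on feature 'number' (pl vs dual); unification fails.

CLASH on 'number' (pl vs dual)


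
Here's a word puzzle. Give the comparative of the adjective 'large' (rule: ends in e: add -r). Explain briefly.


Apply comparative formation (ends in e: add -r): 'large' -> 'larger'.

larger


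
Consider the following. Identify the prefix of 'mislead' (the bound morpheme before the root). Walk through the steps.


The word 'mislead' = 'mis' (prefix) + 'lead' (root). The prefix is 'mis'.

mis


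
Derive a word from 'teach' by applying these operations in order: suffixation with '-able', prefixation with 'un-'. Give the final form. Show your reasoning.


Step 1: Add suffix '-able' to 'teach' = 'teachable'
Step 2: Add prefix 'un-' to 'teachable' = 'unteachable'

unteachable


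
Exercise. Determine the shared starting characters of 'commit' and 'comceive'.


Compare from the start: 3 characters match: 'com'. Mismatch at position 4: 'm' vs 'c'.

com


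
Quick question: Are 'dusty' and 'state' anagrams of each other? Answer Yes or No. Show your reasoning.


Sorted letters of 'dusty': 'dstuy'
Sorted letters of 'state': 'aestt'
They do not match.

No


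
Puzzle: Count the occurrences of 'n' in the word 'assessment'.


Letter 'n' in 'assessment': found at position(s) 9 = 1 occurrence(s).

1


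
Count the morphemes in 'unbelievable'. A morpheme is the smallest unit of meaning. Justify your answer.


Decomposition: un- (prefix) + believe (root) + -able (suffix) = 3 morpheme(s)

3 morphemes


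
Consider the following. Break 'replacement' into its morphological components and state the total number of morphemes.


Step 1: Identify prefix: 're' (meaning: again)
Step 2: Identify root: 'place'
Step 3: Identify suffix(es): 'ment'
Decomposition: re- (prefix: again) + place (root) + -ment (suffix: action/result)
Total morphemes: 3

3 morphemes (re- (prefix: again) + place (root) + -ment (suffix: action/result))


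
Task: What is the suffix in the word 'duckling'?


The word 'duckling' = 'duck' (root) + '-ling' (suffix). The suffix is '-ling'.

ling


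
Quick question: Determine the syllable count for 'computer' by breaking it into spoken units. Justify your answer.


Break 'computer' into syllables: com-pu-ter -> com | pu | ter = 3 syllables

3 syllables


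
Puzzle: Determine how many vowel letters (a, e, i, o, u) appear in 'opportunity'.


Vowels in 'opportunity': o, o, u, i = 4 vowels.

4


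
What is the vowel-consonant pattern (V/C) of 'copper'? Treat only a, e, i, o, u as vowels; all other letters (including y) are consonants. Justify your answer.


Letter mapping: c = C, o = V, p = C, p = C, e = V, r = C.

CVCCVC


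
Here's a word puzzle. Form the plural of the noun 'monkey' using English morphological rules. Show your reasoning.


Apply rule: Add -s. 'monkey' becomes 'monkeys'.

monkeys


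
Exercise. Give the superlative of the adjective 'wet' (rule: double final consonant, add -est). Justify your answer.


Apply superlative formation (double final consonant, add -est): 'wet' -> 'wettest'.

wettest


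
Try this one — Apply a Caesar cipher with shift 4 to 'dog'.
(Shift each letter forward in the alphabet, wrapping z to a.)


Shift each letter by 4: d -> h, o -> s, g -> k. Result: 'hsk'.

hsk


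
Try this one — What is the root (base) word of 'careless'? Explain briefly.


Remove suffix '-less' from 'careless' to get root 'care'.

care


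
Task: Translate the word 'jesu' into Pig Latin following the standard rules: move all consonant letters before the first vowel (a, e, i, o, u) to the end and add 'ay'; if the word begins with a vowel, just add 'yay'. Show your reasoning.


'jesu': move consonant cluster 'j' to end and add 'ay': 'esujay'.

esujay


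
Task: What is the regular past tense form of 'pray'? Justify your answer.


Apply rule: Add -ed. 'pray' becomes 'prayed'.

prayed


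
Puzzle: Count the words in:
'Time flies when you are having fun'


Split into words: Time | flies | when | you | are | having | fun = 7 words.

7


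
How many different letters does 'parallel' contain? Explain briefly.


Unique letters in 'parallel': {a, e, l, p, r} = 5 distinct letters.

5


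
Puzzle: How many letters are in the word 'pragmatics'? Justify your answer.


Spell out 'pragmatics' and number each letter: p(1), r(2), a(3), g(4), m(5), a(6), t(7), i(8), c(9), s(10). Total: 10 letters.

10


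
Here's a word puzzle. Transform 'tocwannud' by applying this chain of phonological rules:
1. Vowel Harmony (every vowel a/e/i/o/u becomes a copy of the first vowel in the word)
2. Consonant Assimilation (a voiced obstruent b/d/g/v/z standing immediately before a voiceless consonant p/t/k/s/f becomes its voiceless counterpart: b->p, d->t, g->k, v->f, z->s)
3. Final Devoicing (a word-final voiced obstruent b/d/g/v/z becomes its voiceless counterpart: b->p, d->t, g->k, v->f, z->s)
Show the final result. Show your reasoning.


Starting form: 'tocwannud'
Rule 1: Vowel Harmony: all vowels become 'o' (matching first vowel). 'tocwannud' -> 'tocwonnod'
Rule 2: Consonant Assimilation: no voiced obstruent (b/d/g/v/z) stands immediately before a voiceless consonant (p/t/k/s/f). No change.
Rule 3: Final Devoicing: word-final voiced obstruent 'd' becomes voiceless 't'. 'tocwonnod' -> 'tocwonnot'
Final form: 'tocwonnot'

tocwonnot


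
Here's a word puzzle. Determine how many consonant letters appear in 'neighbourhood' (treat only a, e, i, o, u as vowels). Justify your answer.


Consonants in 'neighbourhood': n, g, h, b, r, h, d = 7 consonants.

7


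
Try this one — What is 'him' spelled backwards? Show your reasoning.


Reverse 'him' character by character: 'mih'.

mih


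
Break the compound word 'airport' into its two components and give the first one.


Split 'airport' into 'air' + 'port'. The first part is 'air'.

air


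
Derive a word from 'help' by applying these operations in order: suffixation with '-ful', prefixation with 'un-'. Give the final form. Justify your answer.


Step 1: Add suffix '-ful' to 'help' = 'helpful'
Step 2: Add prefix 'un-' to 'helpful' = 'unhelpful'

unhelpful


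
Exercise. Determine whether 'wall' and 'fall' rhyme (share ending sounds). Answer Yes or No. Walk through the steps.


Rime (stressed vowel + following sounds) of 'wall': -all = /ɔːl/
Rime of 'fall': -all = /ɔːl/
/ɔːl/ and /ɔːl/ are the same ending sound, so the words rhyme.

Yes


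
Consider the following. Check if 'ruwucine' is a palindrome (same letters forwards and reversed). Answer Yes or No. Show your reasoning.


Forward: 'ruwucine'
Reversed: 'enicuwur'
They differ.

No


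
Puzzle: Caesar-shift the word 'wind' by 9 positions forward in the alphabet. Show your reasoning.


Shift each letter by 9: w -> f, i -> r, n -> w, d -> m. Result: 'frwm'.

frwm


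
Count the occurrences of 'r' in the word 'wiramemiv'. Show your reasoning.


Letter 'r' in 'wiramemiv': found at position(s) 3 = 1 occurrence(s).

1


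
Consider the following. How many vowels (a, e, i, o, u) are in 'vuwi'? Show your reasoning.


Vowels in 'vuwi': u, i = 2 vowels.

2


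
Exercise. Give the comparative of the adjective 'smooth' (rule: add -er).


Apply comparative formation (add -er): 'smooth' -> 'smoother'.

smoother


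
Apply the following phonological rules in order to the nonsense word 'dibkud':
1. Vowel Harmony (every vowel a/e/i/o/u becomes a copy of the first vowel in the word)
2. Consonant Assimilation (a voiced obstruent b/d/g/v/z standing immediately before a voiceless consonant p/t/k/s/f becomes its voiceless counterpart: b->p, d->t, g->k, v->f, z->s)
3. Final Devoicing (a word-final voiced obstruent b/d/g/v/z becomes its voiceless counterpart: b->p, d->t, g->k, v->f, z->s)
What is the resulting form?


Starting form: 'dibkud'
Rule 1: Vowel Harmony: all vowels become 'i' (matching first vowel). 'dibkud' -> 'dibkid'
Rule 2: Consonant Assimilation: voiced obstruent before voiceless consonant becomes voiceless ('bk' -> 'pk'). 'dibkid' -> 'dipkid'
Rule 3: Final Devoicing: word-final voiced obstruent 'd' becomes voiceless 't'. 'dipkid' -> 'dipkit'
Final form: 'dipkit'

dipkit


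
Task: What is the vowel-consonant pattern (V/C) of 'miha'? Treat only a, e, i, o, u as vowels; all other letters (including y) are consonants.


Letter mapping: m = C, i = V, h = C, a = V.

CVCV


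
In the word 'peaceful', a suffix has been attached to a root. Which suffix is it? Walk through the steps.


The word 'peaceful' = 'peace' (root) + '-ful' (suffix). The suffix is '-ful'.

ful


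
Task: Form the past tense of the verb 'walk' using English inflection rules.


Apply rule: Add -ed. 'walk' becomes 'walked'.

walked


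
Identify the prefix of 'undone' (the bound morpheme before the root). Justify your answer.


The word 'undone' = 'un' (prefix) + 'done' (root). The prefix is 'un'.

un


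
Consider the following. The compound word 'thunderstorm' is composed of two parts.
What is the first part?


Split 'thunderstorm' into 'thunder' + 'storm'. The first part is 'thunder'.

thunder


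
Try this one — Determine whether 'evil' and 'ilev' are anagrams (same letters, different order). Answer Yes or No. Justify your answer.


Sorted letters of 'evil': 'eilv'
Sorted letters of 'ilev': 'eilv'
They match.

Yes


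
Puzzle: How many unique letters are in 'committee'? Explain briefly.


Unique letters in 'committee': {c, e, i, m, o, t} = 6 distinct letters.

6


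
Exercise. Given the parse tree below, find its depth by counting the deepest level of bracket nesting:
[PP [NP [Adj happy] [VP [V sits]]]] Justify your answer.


Count bracket nesting levels:
'[' at pos 0: depth = 1
'[' at pos 4: depth = 2
'[' at pos 8: depth = 3
'[' at pos 20: depth = 3
'[' at pos 24: depth = 4
Maximum depth reached: 4

4


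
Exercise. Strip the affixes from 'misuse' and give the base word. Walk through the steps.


Remove prefix 'mis' from 'misuse' to get root 'use'.

use


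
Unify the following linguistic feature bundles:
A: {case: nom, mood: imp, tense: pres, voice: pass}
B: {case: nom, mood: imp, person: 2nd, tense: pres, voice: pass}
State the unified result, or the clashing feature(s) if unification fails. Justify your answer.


Compare features:
case: A=nom vs B=nom -> unified: nom
mood: A=imp vs B=imp -> unified: imp
person: A=_ vs B=2nd -> unified: 2nd
tense: A=pres vs B=pres -> unified: pres
voice: A=pass vs B=pass -> unified: pass
No clashes found.

Unified: {case: nom, mood: imp, person: 2nd, tense: pres, voice: pass}


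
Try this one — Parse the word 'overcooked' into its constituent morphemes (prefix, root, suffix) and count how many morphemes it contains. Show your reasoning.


Step 1: Identify prefix: 'over' (meaning: excessively)
Step 2: Identify root: 'cook'
Step 3: Identify suffix(es): 'ed'
Decomposition: over- (prefix: excessively) + cook (root) + -ed (suffix: past)
Total morphemes: 3

3 morphemes (over- (prefix: excessively) + cook (root) + -ed (suffix: past))


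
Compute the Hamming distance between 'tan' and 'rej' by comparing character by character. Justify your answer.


Alignment:
Position 1: 't' vs 'r' = DIFFER
Position 2: 'a' vs 'e' = DIFFER
Position 3: 'n' vs 'j' = DIFFER
Total differences: 3

3


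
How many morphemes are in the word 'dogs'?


Decomposition: dog (root) + -s (plural) = 2 morpheme(s)

2 morphemes


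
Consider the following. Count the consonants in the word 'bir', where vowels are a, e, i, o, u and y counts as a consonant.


Consonants in 'bir': b, r = 2 consonants.

2


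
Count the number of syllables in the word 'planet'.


Break 'planet' into syllables: plan-et -> plan | et = 2 syllables

2 syllables


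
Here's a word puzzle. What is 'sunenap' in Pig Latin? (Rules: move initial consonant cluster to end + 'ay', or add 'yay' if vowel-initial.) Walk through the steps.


'sunenap': move consonant cluster 's' to end and add 'ay': 'unenapsay'.

unenapsay


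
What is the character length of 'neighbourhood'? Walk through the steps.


Spell out 'neighbourhood' and number each letter: n(1), e(2), i(3), g(4), h(5), b(6), o(7), u(8), r(9), h(10), o(11), o(12), d(13). Total: 13 letters.

13


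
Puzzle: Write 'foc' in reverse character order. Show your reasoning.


Reverse 'foc' character by character: 'cof'.

cof


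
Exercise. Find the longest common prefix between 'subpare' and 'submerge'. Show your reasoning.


Compare from the start: 3 characters match: 'sub'. Mismatch at position 4: 'p' vs 'm'.

sub


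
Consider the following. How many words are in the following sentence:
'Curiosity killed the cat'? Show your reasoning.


Split into words: Curiosity | killed | the | cat = 4 words.

4


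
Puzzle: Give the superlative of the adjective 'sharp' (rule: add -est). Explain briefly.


Apply superlative formation (add -est): 'sharp' -> 'sharpest'.

sharpest


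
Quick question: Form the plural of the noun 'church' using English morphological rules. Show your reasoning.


Apply rule: Add -es (sibilant/fricative ending). 'church' becomes 'churches'.

churches


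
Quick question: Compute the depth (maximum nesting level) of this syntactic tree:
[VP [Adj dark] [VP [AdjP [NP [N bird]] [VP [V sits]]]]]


Count bracket nesting levels:
'[' at pos 0: depth = 1
'[' at pos 4: depth = 2
'[' at pos 15: depth = 2
'[' at pos 19: depth = 3
'[' at pos 25: depth = 4
'[' at pos 29: depth = 5
'[' at pos 39: depth = 4
'[' at pos 43: depth = 5
Maximum depth reached: 5

5


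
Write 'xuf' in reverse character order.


Reverse 'xuf' character by character: 'fux'.

fux


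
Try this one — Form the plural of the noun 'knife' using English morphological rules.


Apply rule: Change -fe to -ves. 'knife' becomes 'knives'.

knives


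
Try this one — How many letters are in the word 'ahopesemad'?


Spell out 'ahopesemad' and number each letter: a(1), h(2), o(3), p(4), e(5), s(6), e(7), m(8), a(9), d(10). Total: 10 letters.

10


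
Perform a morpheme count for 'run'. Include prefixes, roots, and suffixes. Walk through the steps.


Decomposition: run (free morpheme) = 1 morpheme(s)

1 morphemes


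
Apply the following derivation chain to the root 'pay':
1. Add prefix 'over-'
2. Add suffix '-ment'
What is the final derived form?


Step 1: Add prefix 'over-' to 'pay' = 'overpay'
Step 2: Add suffix '-ment' to 'overpay' = 'overpayment'

overpayment


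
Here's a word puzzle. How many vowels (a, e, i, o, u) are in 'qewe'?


Vowels in 'qewe': e, e = 2 vowels.

2


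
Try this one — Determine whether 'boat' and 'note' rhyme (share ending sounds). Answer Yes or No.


Rime (stressed vowel + following sounds) of 'boat': -oat = /oʊt/
Rime of 'note': -ote = /oʊt/
/oʊt/ and /oʊt/ are the same ending sound, so the words rhyme.

Yes


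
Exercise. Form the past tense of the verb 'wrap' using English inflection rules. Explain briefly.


Apply rule: Double final consonant and add -ed. 'wrap' becomes 'wrapped'.

wrapped


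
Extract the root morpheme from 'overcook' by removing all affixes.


Remove prefix 'over' from 'overcook' to get root 'cook'.

cook


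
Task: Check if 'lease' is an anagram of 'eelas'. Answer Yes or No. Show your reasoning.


Sorted letters of 'lease': 'aeels'
Sorted letters of 'eelas': 'aeels'
They match.

Yes


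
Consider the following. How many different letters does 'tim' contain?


Unique letters in 'tim': {i, m, t} = 3 distinct letters.

3


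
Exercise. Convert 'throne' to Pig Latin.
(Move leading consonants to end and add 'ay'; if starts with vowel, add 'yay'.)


'throne': move consonant cluster 'thr' to end and add 'ay': 'onethray'.

onethray


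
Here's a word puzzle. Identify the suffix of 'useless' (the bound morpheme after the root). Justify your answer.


The word 'useless' = 'use' (root) + '-less' (suffix). The suffix is '-less'.

less


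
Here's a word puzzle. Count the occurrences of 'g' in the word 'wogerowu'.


Letter 'g' in 'wogerowu': found at position(s) 3 = 1 occurrence(s).

1


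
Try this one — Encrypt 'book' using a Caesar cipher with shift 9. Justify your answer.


Shift each letter by 9: b -> k, o -> x, o -> x, k -> t. Result: 'kxxt'.

kxxt


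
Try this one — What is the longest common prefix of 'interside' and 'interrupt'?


Compare from the start: 5 characters match: 'inter'. Mismatch at position 6: 's' vs 'r'.

inter


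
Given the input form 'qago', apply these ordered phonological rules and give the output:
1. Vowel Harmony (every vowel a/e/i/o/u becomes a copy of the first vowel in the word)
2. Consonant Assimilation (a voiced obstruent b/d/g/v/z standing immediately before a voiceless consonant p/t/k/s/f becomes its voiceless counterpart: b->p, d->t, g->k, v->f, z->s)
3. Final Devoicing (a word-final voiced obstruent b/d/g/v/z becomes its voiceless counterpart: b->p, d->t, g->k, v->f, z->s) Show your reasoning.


Starting form: 'qago'
Rule 1: Vowel Harmony: all vowels become 'a' (matching first vowel). 'qago' -> 'qaga'
Rule 2: Consonant Assimilation: no voiced obstruent (b/d/g/v/z) stands immediately before a voiceless consonant (p/t/k/s/f). No change.
Rule 3: Final Devoicing: the word ends in the vowel 'a', not a consonant. No change.
Final form: 'qaga'

qaga


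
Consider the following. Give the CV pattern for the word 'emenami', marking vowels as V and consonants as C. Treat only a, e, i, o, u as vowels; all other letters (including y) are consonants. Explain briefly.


Letter mapping: e = V, m = C, e = V, n = C, a = V, m = C, i = V.

VCVCVCV


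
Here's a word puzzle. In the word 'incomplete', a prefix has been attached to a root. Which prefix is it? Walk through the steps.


The word 'incomplete' = 'in' (prefix) + 'complete' (root). The prefix is 'in'.

in


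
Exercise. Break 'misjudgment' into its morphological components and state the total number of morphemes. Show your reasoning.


Step 1: Identify prefix: 'mis' (meaning: wrongly)
Step 2: Identify root: 'judge'
Step 3: Identify suffix(es): 'ment'
Decomposition: mis- (prefix: wrongly) + judge (root) + -ment (suffix: action/result)
Total morphemes: 3

3 morphemes (mis- (prefix: wrongly) + judge (root) + -ment (suffix: action/result))


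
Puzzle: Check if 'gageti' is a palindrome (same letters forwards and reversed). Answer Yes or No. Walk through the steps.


Forward: 'gageti'
Reversed: 'itegag'
They differ.

No


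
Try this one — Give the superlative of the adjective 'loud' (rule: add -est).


Apply superlative formation (add -est): 'loud' -> 'loudest'.

loudest


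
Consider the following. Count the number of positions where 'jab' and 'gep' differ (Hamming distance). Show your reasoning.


Alignment:
Position 1: 'j' vs 'g' = DIFFER
Position 2: 'a' vs 'e' = DIFFER
Position 3: 'b' vs 'p' = DIFFER
Total differences: 3

3


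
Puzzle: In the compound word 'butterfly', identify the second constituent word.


Split 'butterfly' into 'butter' + 'fly'. The second part is 'fly'.

fly


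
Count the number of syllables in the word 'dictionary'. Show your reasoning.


Break 'dictionary' into syllables: dic-tion-ar-y -> dic | tion | ar | y = 4 syllables

4 syllables


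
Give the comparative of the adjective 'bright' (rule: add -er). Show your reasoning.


Apply comparative formation (add -er): 'bright' -> 'brighter'.

brighter


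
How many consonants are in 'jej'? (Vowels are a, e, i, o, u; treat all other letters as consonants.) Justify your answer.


Consonants in 'jej': j, j = 2 consonants.

2


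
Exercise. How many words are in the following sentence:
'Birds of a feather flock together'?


Split into words: Birds | of | a | feather | flock | together = 6 words.

6


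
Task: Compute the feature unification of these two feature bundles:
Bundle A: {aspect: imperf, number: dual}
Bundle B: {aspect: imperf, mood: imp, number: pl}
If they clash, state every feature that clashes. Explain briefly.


Compare features:
aspect: A=imperf vs B=imperf -> unified: imperf
mood: A=_ vs B=imp -> unified: imp
number: A=dual vs B=pl -> CLASH
Clash detected on feature 'number' (dual vs pl); unification fails.

CLASH on 'number' (dual vs pl)


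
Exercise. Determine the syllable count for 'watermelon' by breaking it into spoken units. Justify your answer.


Break 'watermelon' into syllables: wa-ter-mel-on -> wa | ter | mel | on = 4 syllables

4 syllables


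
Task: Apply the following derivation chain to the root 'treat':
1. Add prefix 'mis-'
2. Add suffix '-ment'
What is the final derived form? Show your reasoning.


Step 1: Add prefix 'mis-' to 'treat' = 'mistreat'
Step 2: Add suffix '-ment' to 'mistreat' = 'mistreatment'

mistreatment


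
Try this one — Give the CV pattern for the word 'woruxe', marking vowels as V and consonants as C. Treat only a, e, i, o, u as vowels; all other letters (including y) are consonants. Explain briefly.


Letter mapping: w = C, o = V, r = C, u = V, x = C, e = V.

CVCVCV


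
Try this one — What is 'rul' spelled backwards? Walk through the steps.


Reverse 'rul' character by character: 'lur'.

lur


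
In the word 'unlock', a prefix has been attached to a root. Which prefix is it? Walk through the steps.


The word 'unlock' = 'un' (prefix) + 'lock' (root). The prefix is 'un'.

un


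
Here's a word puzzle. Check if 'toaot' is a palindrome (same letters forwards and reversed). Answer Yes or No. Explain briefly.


Forward: 'toaot'
Reversed: 'toaot'
They are identical.

Yes


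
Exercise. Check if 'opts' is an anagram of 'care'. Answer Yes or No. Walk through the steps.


Sorted letters of 'opts': 'opst'
Sorted letters of 'care': 'acer'
They do not match.

No


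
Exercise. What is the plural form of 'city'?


Apply rule: Change -y to -ies (consonant + y). 'city' becomes 'cities'.

cities


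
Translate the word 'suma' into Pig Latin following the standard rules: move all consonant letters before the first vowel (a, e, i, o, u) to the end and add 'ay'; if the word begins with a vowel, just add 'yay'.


'suma': move consonant cluster 's' to end and add 'ay': 'umasay'.

umasay


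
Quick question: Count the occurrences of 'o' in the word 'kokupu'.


Letter 'o' in 'kokupu': found at position(s) 2 = 1 occurrence(s).

1


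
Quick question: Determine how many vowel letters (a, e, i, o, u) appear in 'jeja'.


Vowels in 'jeja': e, a = 2 vowels.

2


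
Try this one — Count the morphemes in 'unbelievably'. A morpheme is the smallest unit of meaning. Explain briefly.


Decomposition: un- (prefix) + believe (root) + -able (suffix) + -ly (suffix) = 4 morpheme(s)

4 morphemes


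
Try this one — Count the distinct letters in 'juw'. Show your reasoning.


Unique letters in 'juw': {j, u, w} = 3 distinct letters.

3


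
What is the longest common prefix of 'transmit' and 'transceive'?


Compare from the start: 5 characters match: 'trans'. Mismatch at position 6: 'm' vs 'c'.

trans


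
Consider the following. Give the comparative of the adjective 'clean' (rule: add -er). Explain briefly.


Apply comparative formation (add -er): 'clean' -> 'cleaner'.

cleaner


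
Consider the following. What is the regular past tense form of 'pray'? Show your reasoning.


Apply rule: Add -ed. 'pray' becomes 'prayed'.

prayed


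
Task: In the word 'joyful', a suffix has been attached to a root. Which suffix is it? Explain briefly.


The word 'joyful' = 'joy' (root) + '-ful' (suffix). The suffix is '-ful'.

ful


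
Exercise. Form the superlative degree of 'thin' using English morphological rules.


Apply superlative formation (double final consonant, add -est): 'thin' -> 'thinnest'.

thinnest


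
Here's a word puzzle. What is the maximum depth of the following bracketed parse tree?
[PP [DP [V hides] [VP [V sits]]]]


Count bracket nesting levels:
'[' at pos 0: depth = 1
'[' at pos 4: depth = 2
'[' at pos 8: depth = 3
'[' at pos 18: depth = 3
'[' at pos 22: depth = 4
Maximum depth reached: 4

4


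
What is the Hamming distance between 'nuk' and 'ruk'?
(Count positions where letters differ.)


Alignment:
Position 1: 'n' vs 'r' = DIFFER
Position 2: 'u' vs 'u' = match
Position 3: 'k' vs 'k' = match
Total differences: 1

1


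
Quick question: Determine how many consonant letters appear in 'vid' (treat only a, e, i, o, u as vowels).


Consonants in 'vid': v, d = 2 consonants.

2


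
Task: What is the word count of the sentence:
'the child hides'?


Split into words: the | child | hides = 3 words.

3


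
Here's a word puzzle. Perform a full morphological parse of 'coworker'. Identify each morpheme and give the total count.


Step 1: Identify prefix: 'co' (meaning: together)
Step 2: Identify root: 'work'
Step 3: Identify suffix(es): 'er'
Decomposition: co- (prefix: together) + work (root) + -er (suffix: one who)
Total morphemes: 3

3 morphemes (co- (prefix: together) + work (root) + -er (suffix: one who))


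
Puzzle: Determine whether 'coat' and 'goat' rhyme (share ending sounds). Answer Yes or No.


Rime (stressed vowel + following sounds) of 'coat': -oat = /oʊt/
Rime of 'goat': -oat = /oʊt/
/oʊt/ and /oʊt/ are the same ending sound, so the words rhyme.

Yes


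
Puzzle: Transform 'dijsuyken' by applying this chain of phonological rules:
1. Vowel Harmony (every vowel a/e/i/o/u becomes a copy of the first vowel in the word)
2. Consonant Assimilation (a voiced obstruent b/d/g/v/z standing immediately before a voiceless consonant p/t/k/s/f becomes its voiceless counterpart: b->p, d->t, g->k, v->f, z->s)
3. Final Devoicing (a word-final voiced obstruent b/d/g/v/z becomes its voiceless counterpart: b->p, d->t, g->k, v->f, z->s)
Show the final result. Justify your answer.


Starting form: 'dijsuyken'
Rule 1: Vowel Harmony: all vowels become 'i' (matching first vowel). 'dijsuyken' -> 'dijsiykin'
Rule 2: Consonant Assimilation: no voiced obstruent (b/d/g/v/z) stands immediately before a voiceless consonant (p/t/k/s/f). No change.
Rule 3: Final Devoicing: final consonant 'n' is not one of the voiced obstruents b/d/g/v/z. No change.
Final form: 'dijsiykin'

dijsiykin


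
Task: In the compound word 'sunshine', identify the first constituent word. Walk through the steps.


Split 'sunshine' into 'sun' + 'shine'. The first part is 'sun'.

sun


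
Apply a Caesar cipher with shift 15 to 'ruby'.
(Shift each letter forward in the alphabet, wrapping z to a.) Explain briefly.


Shift each letter by 15: r -> g, u -> j, b -> q, y -> n. Result: 'gjqn'.

gjqn


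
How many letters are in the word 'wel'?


Spell out 'wel' and number each letter: w(1), e(2), l(3). Total: 3 letters.

3


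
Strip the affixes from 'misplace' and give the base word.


Remove prefix 'mis' from 'misplace' to get root 'place'.

place


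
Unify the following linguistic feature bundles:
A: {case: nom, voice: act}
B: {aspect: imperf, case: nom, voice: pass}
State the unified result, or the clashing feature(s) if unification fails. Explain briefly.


Compare features:
aspect: A=_ vs B=imperf -> unified: imperf
case: A=nom vs B=nom -> unified: nom
voice: A=act vs B=pass -> CLASH
Clash detected on feature 'voice' (act vs pass); unification fails.

CLASH on 'voice' (act vs pass)


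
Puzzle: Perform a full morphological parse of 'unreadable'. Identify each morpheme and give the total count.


Step 1: Identify prefix: 'un' (meaning: not/reverse)
Step 2: Identify root: 'read'
Step 3: Identify suffix(es): 'able'
Decomposition: un- (prefix: not/reverse) + read (root) + -able (suffix: capable of)
Total morphemes: 3

3 morphemes (un- (prefix: not/reverse) + read (root) + -able (suffix: capable of))


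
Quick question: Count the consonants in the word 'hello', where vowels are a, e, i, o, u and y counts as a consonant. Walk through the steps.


Consonants in 'hello': h, l, l = 3 consonants.

3


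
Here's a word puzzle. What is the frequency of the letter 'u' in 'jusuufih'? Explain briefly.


Letter 'u' in 'jusuufih': found at position(s) 2, 4, 5 = 3 occurrence(s).

3


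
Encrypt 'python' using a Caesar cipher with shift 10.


Shift each letter by 10: p -> z, y -> i, t -> d, h -> r, o -> y, n -> x. Result: 'zidryx'.

zidryx


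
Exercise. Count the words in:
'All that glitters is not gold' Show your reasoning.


Split into words: All | that | glitters | is | not | gold = 6 words.

6


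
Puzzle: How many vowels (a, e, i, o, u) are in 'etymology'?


Vowels in 'etymology': e, o, o = 3 vowels.

3


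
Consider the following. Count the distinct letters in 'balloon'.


Unique letters in 'balloon': {a, b, l, n, o} = 5 distinct letters.

5


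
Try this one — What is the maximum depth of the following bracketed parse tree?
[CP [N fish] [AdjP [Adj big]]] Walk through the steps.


Count bracket nesting levels:
'[' at pos 0: depth = 1
'[' at pos 4: depth = 2
'[' at pos 13: depth = 2
'[' at pos 19: depth = 3
Maximum depth reached: 3

3


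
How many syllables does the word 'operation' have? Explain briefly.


Break 'operation' into syllables: op-er-a-tion -> op | er | a | tion = 4 syllables

4 syllables


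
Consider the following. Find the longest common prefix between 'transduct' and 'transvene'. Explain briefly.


Compare from the start: 5 characters match: 'trans'. Mismatch at position 6: 'd' vs 'v'.

trans


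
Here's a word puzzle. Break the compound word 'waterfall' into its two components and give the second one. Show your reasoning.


Split 'waterfall' into 'water' + 'fall'. The second part is 'fall'.

fall


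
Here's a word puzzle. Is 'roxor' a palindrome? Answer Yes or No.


Forward: 'roxor'
Reversed: 'roxor'
They are identical.

Yes


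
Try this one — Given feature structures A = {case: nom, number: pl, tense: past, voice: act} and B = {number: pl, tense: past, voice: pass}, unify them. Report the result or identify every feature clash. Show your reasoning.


Compare features:
case: A=nom vs B=_ -> unified: nom
number: A=pl vs B=pl -> unified: pl
tense: A=past vs B=past -> unified: past
voice: A=act vs B=pass -> CLASH
Clash detected on feature 'voice' (act vs pass); unification fails.

CLASH on 'voice' (act vs pass)


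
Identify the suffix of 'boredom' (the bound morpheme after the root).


The word 'boredom' = 'bore' (root) + '-dom' (suffix). The suffix is '-dom'.

dom


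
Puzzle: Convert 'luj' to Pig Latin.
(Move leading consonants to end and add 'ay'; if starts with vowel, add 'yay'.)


'luj': move consonant cluster 'l' to end and add 'ay': 'ujlay'.

ujlay


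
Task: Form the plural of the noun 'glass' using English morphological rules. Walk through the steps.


Apply rule: Add -es (sibilant/fricative ending). 'glass' becomes 'glasses'.

glasses


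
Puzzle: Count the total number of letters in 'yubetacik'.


Spell out 'yubetacik' and number each letter: y(1), u(2), b(3), e(4), t(5), a(6), c(7), i(8), k(9). Total: 9 letters.

9


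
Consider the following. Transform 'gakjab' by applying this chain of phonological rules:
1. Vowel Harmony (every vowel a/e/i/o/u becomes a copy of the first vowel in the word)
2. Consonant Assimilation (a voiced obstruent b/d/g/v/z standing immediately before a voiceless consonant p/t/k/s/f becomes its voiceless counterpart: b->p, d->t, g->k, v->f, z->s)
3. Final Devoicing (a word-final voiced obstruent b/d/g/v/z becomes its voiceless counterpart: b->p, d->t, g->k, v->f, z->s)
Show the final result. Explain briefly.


Starting form: 'gakjab'
Rule 1: Vowel Harmony: all vowels already match. No change.
Rule 2: Consonant Assimilation: no voiced obstruent (b/d/g/v/z) stands immediately before a voiceless consonant (p/t/k/s/f). No change.
Rule 3: Final Devoicing: word-final voiced obstruent 'b' becomes voiceless 'p'. 'gakjab' -> 'gakjap'
Final form: 'gakjap'

gakjap


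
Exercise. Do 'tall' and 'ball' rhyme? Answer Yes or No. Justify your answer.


Rime (stressed vowel + following sounds) of 'tall': -all = /ɔːl/
Rime of 'ball': -all = /ɔːl/
/ɔːl/ and /ɔːl/ are the same ending sound, so the words rhyme.

Yes


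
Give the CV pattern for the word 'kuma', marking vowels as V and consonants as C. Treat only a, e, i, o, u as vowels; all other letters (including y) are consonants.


Letter mapping: k = C, u = V, m = C, a = V.

CVCV


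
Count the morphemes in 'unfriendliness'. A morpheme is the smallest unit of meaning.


Decomposition: un- (prefix) + friend (root) + -ly (suffix) + -ness (suffix) = 4 morpheme(s)

4 morphemes


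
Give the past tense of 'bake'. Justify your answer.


Apply rule: Add -d (word ends in -e). 'bake' becomes 'baked'.

baked


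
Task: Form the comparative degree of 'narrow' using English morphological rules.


Apply comparative formation (add -er): 'narrow' -> 'narrower'.

narrower


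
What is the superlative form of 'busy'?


Apply superlative formation (consonant + y: change y to i, add -est): 'busy' -> 'busiest'.

busiest


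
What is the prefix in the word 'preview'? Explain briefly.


The word 'preview' = 'pre' (prefix) + 'view' (root). The prefix is 'pre'.

pre


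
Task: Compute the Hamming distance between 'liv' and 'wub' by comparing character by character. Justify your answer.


Alignment:
Position 1: 'l' vs 'w' = DIFFER
Position 2: 'i' vs 'u' = DIFFER
Position 3: 'v' vs 'b' = DIFFER
Total differences: 3

3


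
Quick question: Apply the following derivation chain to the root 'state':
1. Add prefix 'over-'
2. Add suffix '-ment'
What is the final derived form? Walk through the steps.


Step 1: Add prefix 'over-' to 'state' = 'overstate'
Step 2: Add suffix '-ment' to 'overstate' = 'overstatement'

overstatement


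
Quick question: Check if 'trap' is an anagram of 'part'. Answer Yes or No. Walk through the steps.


Sorted letters of 'trap': 'aprt'
Sorted letters of 'part': 'aprt'
They match.

Yes


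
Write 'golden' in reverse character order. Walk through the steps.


Reverse 'golden' character by character: 'nedlog'.

nedlog


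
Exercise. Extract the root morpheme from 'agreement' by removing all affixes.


Remove suffix '-ment' from 'agreement' to get root 'agree'.

agree


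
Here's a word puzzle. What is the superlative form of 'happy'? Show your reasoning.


Apply superlative formation (consonant + y: change y to i, add -est): 'happy' -> 'happiest'.

happiest
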